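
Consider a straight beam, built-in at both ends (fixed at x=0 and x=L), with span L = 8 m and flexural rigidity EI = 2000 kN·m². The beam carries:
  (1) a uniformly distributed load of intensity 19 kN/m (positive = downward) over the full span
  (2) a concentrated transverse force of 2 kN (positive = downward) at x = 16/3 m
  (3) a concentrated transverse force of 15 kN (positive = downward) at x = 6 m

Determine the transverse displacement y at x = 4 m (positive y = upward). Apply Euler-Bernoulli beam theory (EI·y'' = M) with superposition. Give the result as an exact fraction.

Load 1 — uniform load w=19 kN/m over full span:
  y_1 = -wx²(L-x)²/(24EI) = -19·4²·(8-4)²/(24·2000) = -38/375 m
Load 2 — point force P=2 kN at a=16/3 m (b=L-a=8/3):
  y_2 = -Pb²x²(3aL-(3a+b)x)/(6L³EI)  [x≤a] = -2·(8/3)²·4²·(3·(16/3)·8-(3·(16/3)+(8/3))·4)/(6·8³·2000) = -4/2025 m
Load 3 — point force P=15 kN at a=6 m (b=L-a=2):
  y_3 = -Pb²x²(3aL-(3a+b)x)/(6L³EI)  [x≤a] = -15·2²·4²·(3·6·8-(3·6+2)·4)/(6·8³·2000) = -1/100 m
Superposition: y = Σ y_i = -4589/40500 m ≈ -0.113309 m

y(4) = -4589/40500 m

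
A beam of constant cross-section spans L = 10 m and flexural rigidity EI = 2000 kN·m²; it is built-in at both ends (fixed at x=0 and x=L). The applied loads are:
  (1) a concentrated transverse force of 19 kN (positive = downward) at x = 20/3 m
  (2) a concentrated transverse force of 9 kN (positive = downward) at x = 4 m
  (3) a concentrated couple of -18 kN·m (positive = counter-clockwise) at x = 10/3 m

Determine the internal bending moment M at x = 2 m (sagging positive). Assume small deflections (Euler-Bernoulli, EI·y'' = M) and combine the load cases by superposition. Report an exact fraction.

M(2) = -11608/1125 kN·m

Load 1 — point force P=19 kN at a=20/3 m (b=L-a=10/3):
  M_1 = Pb²(3a+b)x/L³ - Pab²/L²  [x≤a] = 19·(10/3)²·(3·(20/3)+(10/3))·2/10³ - 19·(20/3)·(10/3)²/10² = -38/9 kN·m
Load 2 — point force P=9 kN at a=4 m (b=L-a=6):
  M_2 = Pb²(3a+b)x/L³ - Pab²/L²  [x≤a] = 9·6²·(3·4+6)·2/10³ - 9·4·6²/10² = -162/125 kN·m
Load 3 — applied couple M₀=-18 kN·m at a=10/3 m (b=L-a=20/3):
  M_3 = R_Ax - M_A  [x≤a] with R_A=-12/5, M_A=0 = (-12/5)·2 - 0 = -24/5 kN·m
Superposition: M = Σ M_i = -11608/1125 kN·m ≈ -10.318222 kN·m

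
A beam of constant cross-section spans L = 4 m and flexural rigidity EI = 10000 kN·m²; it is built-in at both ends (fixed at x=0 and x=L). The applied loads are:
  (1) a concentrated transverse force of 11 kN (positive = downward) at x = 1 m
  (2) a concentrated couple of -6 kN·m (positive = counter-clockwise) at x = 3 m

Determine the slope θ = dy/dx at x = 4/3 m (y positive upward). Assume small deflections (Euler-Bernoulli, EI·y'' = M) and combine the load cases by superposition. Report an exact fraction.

θ(4/3) = 7/180000 rad

Load 1 — point force P=11 kN at a=1 m (b=L-a=3):
  θ_1 = Pa²(L-x)(2bL-(3b+a)(L-x))/(2L³EI)  [x>a] = 11·1²·(4-(4/3))·(2·3·4-(3·3+1)·(4-(4/3)))/(2·4³·10000) = -11/180000 rad
Load 2 — applied couple M₀=-6 kN·m at a=3 m (b=L-a=1):
  θ_2 = (R_Ax²/2 - M_Ax)/EI  [x≤a] with R_A=-27/16, M_A=-15/8 = ((-27/16)·(4/3)²/2 - (-15/8)·(4/3))/10000 = 1/10000 rad
Superposition: θ = Σ θ_i = 7/180000 rad ≈ 0.000039 rad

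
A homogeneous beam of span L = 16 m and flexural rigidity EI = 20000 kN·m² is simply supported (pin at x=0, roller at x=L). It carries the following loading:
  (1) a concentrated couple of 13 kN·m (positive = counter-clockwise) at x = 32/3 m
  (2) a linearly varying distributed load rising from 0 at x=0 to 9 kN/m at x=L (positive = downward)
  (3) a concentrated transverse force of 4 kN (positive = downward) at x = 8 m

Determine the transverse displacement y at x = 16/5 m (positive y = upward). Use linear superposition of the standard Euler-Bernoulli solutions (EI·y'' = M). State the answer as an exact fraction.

y(16/5) = -10668412/87890625 m

Load 1 — applied couple M₀=13 kN·m at a=32/3 m (b=L-a=16/3):
  y_1 = (M₀x³/(6L)+C₁x)/EI  [x≤a] with C₁=M₀(3b²-L²)/(6L)=-208/9 = (13·(16/5)³/(6·16)+(-208/9)·(16/5))/20000 = -2444/703125 m
Load 2 — triangular load w₀=9 kN/m (0→w₀ over full span):
  y_2 = -w₀x(7L⁴-10L²x²+3x⁴)/(360LEI) = -9·(16/5)·(7·16⁴-10·16²·(16/5)²+3·(16/5)⁴)/(360·16·20000) = -1056768/9765625 m
Load 3 — point force P=4 kN at a=8 m (b=L-a=8):
  y_3 = -Pbx(L²-b²-x²)/(6LEI)  [x≤a] = -4·8·(16/5)·(16²-8²-(16/5)²)/(6·16·20000) = -2272/234375 m
Superposition: y = Σ y_i = -10668412/87890625 m ≈ -0.121383 m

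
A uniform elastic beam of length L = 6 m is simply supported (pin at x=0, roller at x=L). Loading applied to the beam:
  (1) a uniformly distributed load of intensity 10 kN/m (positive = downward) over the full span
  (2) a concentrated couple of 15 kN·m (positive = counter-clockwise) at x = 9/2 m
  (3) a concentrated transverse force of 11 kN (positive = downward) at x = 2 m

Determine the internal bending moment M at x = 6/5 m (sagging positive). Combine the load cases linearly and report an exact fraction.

Load 1 — uniform load w=10 kN/m over full span:
  M_1 = wx(L-x)/2 = 10·(6/5)·(6-(6/5))/2 = 144/5 kN·m
Load 2 — applied couple M₀=15 kN·m at a=9/2 m (b=L-a=3/2):
  M_2 = M₀x/L  [x≤a] = 15·(6/5)/6 = 3 kN·m
Load 3 — point force P=11 kN at a=2 m (b=L-a=4):
  M_3 = Pbx/L  [x≤a] = 11·4·(6/5)/6 = 44/5 kN·m
Superposition: M = Σ M_i = 203/5 kN·m ≈ 40.600000 kN·m

M(6/5) = 203/5 kN·m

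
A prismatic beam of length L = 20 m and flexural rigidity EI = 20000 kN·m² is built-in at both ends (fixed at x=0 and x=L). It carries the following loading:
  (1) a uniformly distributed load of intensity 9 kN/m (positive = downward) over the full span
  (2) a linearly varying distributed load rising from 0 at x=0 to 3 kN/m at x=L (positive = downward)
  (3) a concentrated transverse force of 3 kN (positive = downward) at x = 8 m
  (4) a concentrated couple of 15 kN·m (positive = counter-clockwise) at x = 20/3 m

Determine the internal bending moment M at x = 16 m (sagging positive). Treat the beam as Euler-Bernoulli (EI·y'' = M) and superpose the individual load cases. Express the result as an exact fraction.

M(16) = -1367/125 kN·m

Load 1 — uniform load w=9 kN/m over full span:
  M_1 = wLx/2 - wL²/12 - wx²/2 = 9·20·16/2 - 9·20²/12 - 9·16²/2 = -12 kN·m
Load 2 — triangular load w₀=3 kN/m (0→w₀ over full span):
  M_2 = 3w₀Lx/20 - w₀L²/30 - w₀x³/(6L) = 3·3·20·16/20 - 3·20²/30 - 3·16³/(6·20) = 8/5 kN·m
Load 3 — point force P=3 kN at a=8 m (b=L-a=12):
  M_3 = Pa²(a+3b)(L-x)/L³ - Pa²b/L²  [x>a] = 3·8²·(8+3·12)·(20-16)/20³ - 3·8²·12/20² = -192/125 kN·m
Load 4 — applied couple M₀=15 kN·m at a=20/3 m (b=L-a=40/3):
  M_4 = R_Ax - M_A - M₀  [x>a] with R_A=1, M_A=0 = 1·16 - 0 - 15 = 1 kN·m
Superposition: M = Σ M_i = -1367/125 kN·m ≈ -10.936000 kN·m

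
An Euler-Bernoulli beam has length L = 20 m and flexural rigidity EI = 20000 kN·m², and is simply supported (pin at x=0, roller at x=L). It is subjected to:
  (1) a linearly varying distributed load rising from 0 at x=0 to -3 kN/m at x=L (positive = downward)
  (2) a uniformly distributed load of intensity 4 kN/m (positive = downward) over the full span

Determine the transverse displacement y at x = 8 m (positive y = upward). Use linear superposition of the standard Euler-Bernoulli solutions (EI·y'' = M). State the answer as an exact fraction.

y(8) = -3918/15625 m

Load 1 — triangular load w₀=-3 kN/m (0→w₀ over full span):
  y_1 = -w₀x(7L⁴-10L²x²+3x⁴)/(360LEI) = -(-3)·8·(7·20⁴-10·20²·8²+3·8⁴)/(360·20·20000) = 2282/15625 m
Load 2 — uniform load w=4 kN/m over full span:
  y_2 = -wx(L³-2Lx²+x³)/(24EI) = -4·8·(20³-2·20·8²+8³)/(24·20000) = -248/625 m
Superposition: y = Σ y_i = -3918/15625 m ≈ -0.250752 m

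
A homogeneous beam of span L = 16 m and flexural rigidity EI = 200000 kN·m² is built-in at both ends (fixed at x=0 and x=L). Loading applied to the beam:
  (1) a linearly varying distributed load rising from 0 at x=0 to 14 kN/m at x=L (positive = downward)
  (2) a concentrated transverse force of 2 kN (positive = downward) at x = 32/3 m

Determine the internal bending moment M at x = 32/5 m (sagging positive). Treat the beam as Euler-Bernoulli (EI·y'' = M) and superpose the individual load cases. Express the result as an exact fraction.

M(32/5) = 196736/3375 kN·m

Load 1 — triangular load w₀=14 kN/m (0→w₀ over full span):
  M_1 = 3w₀Lx/20 - w₀L²/30 - w₀x³/(6L) = 3·14·16·(32/5)/20 - 14·16²/30 - 14·(32/5)³/(6·16) = 7168/125 kN·m
Load 2 — point force P=2 kN at a=32/3 m (b=L-a=16/3):
  M_2 = Pb²(3a+b)x/L³ - Pab²/L²  [x≤a] = 2·(16/3)²·(3·(32/3)+(16/3))·(32/5)/16³ - 2·(32/3)·(16/3)²/16² = 128/135 kN·m
Superposition: M = Σ M_i = 196736/3375 kN·m ≈ 58.292148 kN·m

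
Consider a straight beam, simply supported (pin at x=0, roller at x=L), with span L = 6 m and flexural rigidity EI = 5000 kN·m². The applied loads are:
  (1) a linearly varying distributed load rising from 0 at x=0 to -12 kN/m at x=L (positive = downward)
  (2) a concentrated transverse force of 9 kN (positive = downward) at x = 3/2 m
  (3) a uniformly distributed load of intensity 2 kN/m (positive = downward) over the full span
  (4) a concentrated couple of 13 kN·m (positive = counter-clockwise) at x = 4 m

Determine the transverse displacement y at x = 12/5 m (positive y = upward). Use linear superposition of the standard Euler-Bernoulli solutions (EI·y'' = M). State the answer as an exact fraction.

y(12/5) = 4655951/1250000000 m

Load 1 — triangular load w₀=-12 kN/m (0→w₀ over full span):
  y_1 = -w₀x(7L⁴-10L²x²+3x⁴)/(360LEI) = -(-12)·(12/5)·(7·6⁴-10·6²·(12/5)²+3·(12/5)⁴)/(360·6·5000) = 184842/9765625 m
Load 2 — point force P=9 kN at a=3/2 m (b=L-a=9/2):
  y_2 = -Pa(L-x)(2Lx-a²-x²)/(6LEI)  [x>a] = -9·(3/2)·(6-(12/5))·(2·6·(12/5)-(3/2)²-(12/5)²)/(6·6·5000) = -56133/10000000 m
Load 3 — uniform load w=2 kN/m over full span:
  y_3 = -wx(L³-2Lx²+x³)/(24EI) = -2·(12/5)·(6³-2·6·(12/5)²+(12/5)³)/(24·5000) = -2511/390625 m
Load 4 — applied couple M₀=13 kN·m at a=4 m (b=L-a=2):
  y_4 = (M₀x³/(6L)+C₁x)/EI  [x≤a] with C₁=M₀(3b²-L²)/(6L)=-26/3 = (13·(12/5)³/(6·6)+(-26/3)·(12/5))/5000 = -247/78125 m
Superposition: y = Σ y_i = 4655951/1250000000 m ≈ 0.003725 m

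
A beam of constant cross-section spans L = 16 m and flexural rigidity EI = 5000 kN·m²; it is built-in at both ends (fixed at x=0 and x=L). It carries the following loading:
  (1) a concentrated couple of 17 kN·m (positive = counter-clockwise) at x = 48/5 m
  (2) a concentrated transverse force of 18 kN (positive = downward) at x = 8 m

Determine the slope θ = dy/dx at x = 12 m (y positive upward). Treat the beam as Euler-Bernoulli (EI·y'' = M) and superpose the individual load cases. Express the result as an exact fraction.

Load 1 — applied couple M₀=17 kN·m at a=48/5 m (b=L-a=32/5):
  θ_1 = (R_Ax²/2 - M_Ax - M₀(x-a))/EI  [x>a] with R_A=153/100, M_A=136/25 = ((153/100)·12²/2 - (136/25)·12 - 17·(12-(48/5)))/5000 = 51/62500 rad
Load 2 — point force P=18 kN at a=8 m (b=L-a=8):
  θ_2 = Pa²(L-x)(2bL-(3b+a)(L-x))/(2L³EI)  [x>a] = 18·8²·(16-12)·(2·8·16-(3·8+8)·(16-12))/(2·16³·5000) = 9/625 rad
Superposition: θ = Σ θ_i = 951/62500 rad ≈ 0.015216 rad

θ(12) = 951/62500 rad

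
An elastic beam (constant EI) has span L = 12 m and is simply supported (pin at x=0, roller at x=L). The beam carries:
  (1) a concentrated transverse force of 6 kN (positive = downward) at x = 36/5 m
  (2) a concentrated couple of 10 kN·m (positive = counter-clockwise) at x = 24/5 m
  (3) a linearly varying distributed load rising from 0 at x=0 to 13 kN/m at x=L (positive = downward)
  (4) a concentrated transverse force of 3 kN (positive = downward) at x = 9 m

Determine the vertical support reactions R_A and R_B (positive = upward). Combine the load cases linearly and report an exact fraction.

Load 1 — point force P=6 kN at a=36/5 m (b=L-a=24/5):
  R_A = Pb/L = 6·(24/5)/12 = 12/5 kN
  R_B = Pa/L = 6·(36/5)/12 = 18/5 kN
Load 2 — applied couple M₀=10 kN·m at a=24/5 m (b=L-a=36/5):
  R_A = M₀/L = 10/12 = 5/6 kN
  R_B = -M₀/L = -10/12 = -5/6 kN
Load 3 — triangular load w₀=13 kN/m (0→w₀ over full span):
  R_A = w₀L/6 = 13·12/6 = 26 kN
  R_B = w₀L/3 = 13·12/3 = 52 kN
Load 4 — point force P=3 kN at a=9 m (b=L-a=3):
  R_A = Pb/L = 3·3/12 = 3/4 kN
  R_B = Pa/L = 3·9/12 = 9/4 kN
Superposition: R_A = 1799/60 kN, R_B = 3421/60 kN

R_A = 1799/60 kN, R_B = 3421/60 kN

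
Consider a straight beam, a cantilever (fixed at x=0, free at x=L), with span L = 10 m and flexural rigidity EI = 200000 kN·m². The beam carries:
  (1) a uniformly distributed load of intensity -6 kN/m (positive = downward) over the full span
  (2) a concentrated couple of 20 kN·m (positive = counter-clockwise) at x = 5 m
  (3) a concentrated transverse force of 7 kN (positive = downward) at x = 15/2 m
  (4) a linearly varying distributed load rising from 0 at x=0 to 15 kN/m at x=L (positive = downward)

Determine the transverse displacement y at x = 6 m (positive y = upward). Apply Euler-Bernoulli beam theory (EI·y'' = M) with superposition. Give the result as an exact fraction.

y(6) = -15881/1000000 m

Load 1 — uniform load w=-6 kN/m over full span:
  y_1 = -wx²(x²-4Lx+6L²)/(24EI) = -(-6)·6²·(6²-4·10·6+6·10²)/(24·200000) = 891/50000 m
Load 2 — applied couple M₀=20 kN·m at a=5 m (b=L-a=5):
  y_2 = M₀a(2x-a)/(2EI)  [x>a] = 20·5·(2·6-5)/(2·200000) = 7/4000 m
Load 3 — point force P=7 kN at a=15/2 m (b=L-a=5/2):
  y_3 = -Px²(3a-x)/(6EI)  [x≤a] = -7·6²·(3·(15/2)-6)/(6·200000) = -693/200000 m
Load 4 — triangular load w₀=15 kN/m (0→w₀ over full span):
  y_4 = (w₀Lx³/12-w₀L²x²/6-w₀x⁵/(120L))/EI = (15·10·6³/12-15·10²·6²/6-15·6⁵/(120·10))/200000 = -15993/500000 m
Superposition: y = Σ y_i = -15881/1000000 m ≈ -0.015881 m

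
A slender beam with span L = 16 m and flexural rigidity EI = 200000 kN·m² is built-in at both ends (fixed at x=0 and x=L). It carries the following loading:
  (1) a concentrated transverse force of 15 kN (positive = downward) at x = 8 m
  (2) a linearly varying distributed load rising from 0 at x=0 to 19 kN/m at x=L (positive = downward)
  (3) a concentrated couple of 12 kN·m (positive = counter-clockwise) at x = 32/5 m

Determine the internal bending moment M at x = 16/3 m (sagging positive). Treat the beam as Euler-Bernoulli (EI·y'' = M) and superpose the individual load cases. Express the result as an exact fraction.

M(16/3) = 132358/2025 kN·m

Load 1 — point force P=15 kN at a=8 m (b=L-a=8):
  M_1 = Pb²(3a+b)x/L³ - Pab²/L²  [x≤a] = 15·8²·(3·8+8)·(16/3)/16³ - 15·8·8²/16² = 10 kN·m
Load 2 — triangular load w₀=19 kN/m (0→w₀ over full span):
  M_2 = 3w₀Lx/20 - w₀L²/30 - w₀x³/(6L) = 3·19·16·(16/3)/20 - 19·16²/30 - 19·(16/3)³/(6·16) = 20672/405 kN·m
Load 3 — applied couple M₀=12 kN·m at a=32/5 m (b=L-a=48/5):
  M_3 = R_Ax - M_A  [x≤a] with R_A=27/25, M_A=36/25 = (27/25)·(16/3) - (36/25) = 108/25 kN·m
Superposition: M = Σ M_i = 132358/2025 kN·m ≈ 65.361975 kN·m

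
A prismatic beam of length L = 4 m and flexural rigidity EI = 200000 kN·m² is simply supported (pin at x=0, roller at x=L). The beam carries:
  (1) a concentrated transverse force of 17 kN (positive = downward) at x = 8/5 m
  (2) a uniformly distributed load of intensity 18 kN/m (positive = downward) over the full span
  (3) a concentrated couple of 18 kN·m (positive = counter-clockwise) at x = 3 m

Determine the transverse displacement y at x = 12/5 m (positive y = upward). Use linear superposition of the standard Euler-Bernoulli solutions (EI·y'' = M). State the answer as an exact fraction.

Load 1 — point force P=17 kN at a=8/5 m (b=L-a=12/5):
  y_1 = -Pa(L-x)(2Lx-a²-x²)/(6LEI)  [x>a] = -17·(8/5)·(4-(12/5))·(2·4·(12/5)-(8/5)²-(12/5)²)/(6·4·200000) = -578/5859375 m
Load 2 — uniform load w=18 kN/m over full span:
  y_2 = -wx(L³-2Lx²+x³)/(24EI) = -18·(12/5)·(4³-2·4·(12/5)²+(12/5)³)/(24·200000) = -558/1953125 m
Load 3 — applied couple M₀=18 kN·m at a=3 m (b=L-a=1):
  y_3 = (M₀x³/(6L)+C₁x)/EI  [x≤a] with C₁=M₀(3b²-L²)/(6L)=-39/4 = (18·(12/5)³/(6·4)+(-39/4)·(12/5))/200000 = -1629/25000000 m
Superposition: y = Σ y_i = -168563/375000000 m ≈ -0.000450 m

y(12/5) = -168563/375000000 m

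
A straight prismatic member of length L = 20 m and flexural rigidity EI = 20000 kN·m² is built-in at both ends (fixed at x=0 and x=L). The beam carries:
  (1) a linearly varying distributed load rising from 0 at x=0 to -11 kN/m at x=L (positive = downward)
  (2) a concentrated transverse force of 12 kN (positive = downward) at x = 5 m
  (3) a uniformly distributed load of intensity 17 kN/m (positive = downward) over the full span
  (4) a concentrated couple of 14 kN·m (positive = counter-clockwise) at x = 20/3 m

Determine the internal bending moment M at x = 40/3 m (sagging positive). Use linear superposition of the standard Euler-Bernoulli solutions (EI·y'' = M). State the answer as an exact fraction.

M(40/3) = 36461/324 kN·m

Load 1 — triangular load w₀=-11 kN/m (0→w₀ over full span):
  M_1 = 3w₀Lx/20 - w₀L²/30 - w₀x³/(6L) = 3·(-11)·20·(40/3)/20 - (-11)·20²/30 - (-11)·(40/3)³/(6·20) = -6160/81 kN·m
Load 2 — point force P=12 kN at a=5 m (b=L-a=15):
  M_2 = Pa²(a+3b)(L-x)/L³ - Pa²b/L²  [x>a] = 12·5²·(5+3·15)·(20-(40/3))/20³ - 12·5²·15/20² = 5/4 kN·m
Load 3 — uniform load w=17 kN/m over full span:
  M_3 = wLx/2 - wL²/12 - wx²/2 = 17·20·(40/3)/2 - 17·20²/12 - 17·(40/3)²/2 = 1700/9 kN·m
Load 4 — applied couple M₀=14 kN·m at a=20/3 m (b=L-a=40/3):
  M_4 = R_Ax - M_A - M₀  [x>a] with R_A=14/15, M_A=0 = (14/15)·(40/3) - 0 - 14 = -14/9 kN·m
Superposition: M = Σ M_i = 36461/324 kN·m ≈ 112.533951 kN·m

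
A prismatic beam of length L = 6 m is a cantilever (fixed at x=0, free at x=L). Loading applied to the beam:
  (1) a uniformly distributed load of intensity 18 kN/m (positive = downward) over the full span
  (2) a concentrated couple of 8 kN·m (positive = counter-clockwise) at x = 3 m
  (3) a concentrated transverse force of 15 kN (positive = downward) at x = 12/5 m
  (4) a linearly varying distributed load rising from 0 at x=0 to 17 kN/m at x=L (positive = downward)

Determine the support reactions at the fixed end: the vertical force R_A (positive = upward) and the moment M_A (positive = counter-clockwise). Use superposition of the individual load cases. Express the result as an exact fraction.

R_A = 174 kN, M_A = 556 kN·m

Load 1 — uniform load w=18 kN/m over full span:
  R_A = wL = 18·6 = 108 kN
  M_A = wL²/2 = 18·6²/2 = 324 kN·m
Load 2 — applied couple M₀=8 kN·m at a=3 m (b=L-a=3):
  R_A = 0 kN
  M_A = -M₀ = -8 kN·m
Load 3 — point force P=15 kN at a=12/5 m (b=L-a=18/5):
  R_A = P = 15 kN
  M_A = Pa = 15·(12/5) = 36 kN·m
Load 4 — triangular load w₀=17 kN/m (0→w₀ over full span):
  R_A = w₀L/2 = 17·6/2 = 51 kN
  M_A = w₀L²/3 = 17·6²/3 = 204 kN·m
Superposition: R_A = 174 kN, M_A = 556 kN·m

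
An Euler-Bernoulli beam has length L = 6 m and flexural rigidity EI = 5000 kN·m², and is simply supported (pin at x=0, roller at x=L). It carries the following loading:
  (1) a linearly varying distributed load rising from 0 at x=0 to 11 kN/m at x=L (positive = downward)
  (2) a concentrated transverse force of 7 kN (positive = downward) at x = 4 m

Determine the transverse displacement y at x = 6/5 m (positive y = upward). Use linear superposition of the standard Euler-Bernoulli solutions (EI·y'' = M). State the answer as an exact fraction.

Load 1 — triangular load w₀=11 kN/m (0→w₀ over full span):
  y_1 = -w₀x(7L⁴-10L²x²+3x⁴)/(360LEI) = -11·(6/5)·(7·6⁴-10·6²·(6/5)²+3·(6/5)⁴)/(360·6·5000) = -102168/9765625 m
Load 2 — point force P=7 kN at a=4 m (b=L-a=2):
  y_2 = -Pbx(L²-b²-x²)/(6LEI)  [x≤a] = -7·2·(6/5)·(6²-2²-(6/5)²)/(6·6·5000) = -1337/468750 m
Superposition: y = Σ y_i = -780133/58593750 m ≈ -0.013314 m

y(6/5) = -780133/58593750 m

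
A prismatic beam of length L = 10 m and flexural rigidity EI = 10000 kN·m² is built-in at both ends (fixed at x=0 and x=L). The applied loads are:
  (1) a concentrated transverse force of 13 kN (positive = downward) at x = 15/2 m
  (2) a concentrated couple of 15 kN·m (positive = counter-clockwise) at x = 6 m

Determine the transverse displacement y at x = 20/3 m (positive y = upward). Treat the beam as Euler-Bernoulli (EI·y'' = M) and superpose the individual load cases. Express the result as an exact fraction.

y(20/3) = -2491/648000 m

Load 1 — point force P=13 kN at a=15/2 m (b=L-a=5/2):
  y_1 = -Pb²x²(3aL-(3a+b)x)/(6L³EI)  [x≤a] = -13·(5/2)²·(20/3)²·(3·(15/2)·10-(3·(15/2)+(5/2))·(20/3))/(6·10³·10000) = -91/25920 m
Load 2 — applied couple M₀=15 kN·m at a=6 m (b=L-a=4):
  y_2 = (R_Ax³/6 - M_Ax²/2 - M₀(x-a)²/2)/EI  [x>a] with R_A=54/25, M_A=24/5 = ((54/25)·(20/3)³/6 - (24/5)·(20/3)²/2 - 15·((20/3)-6)²/2)/10000 = -1/3000 m
Superposition: y = Σ y_i = -2491/648000 m ≈ -0.003844 m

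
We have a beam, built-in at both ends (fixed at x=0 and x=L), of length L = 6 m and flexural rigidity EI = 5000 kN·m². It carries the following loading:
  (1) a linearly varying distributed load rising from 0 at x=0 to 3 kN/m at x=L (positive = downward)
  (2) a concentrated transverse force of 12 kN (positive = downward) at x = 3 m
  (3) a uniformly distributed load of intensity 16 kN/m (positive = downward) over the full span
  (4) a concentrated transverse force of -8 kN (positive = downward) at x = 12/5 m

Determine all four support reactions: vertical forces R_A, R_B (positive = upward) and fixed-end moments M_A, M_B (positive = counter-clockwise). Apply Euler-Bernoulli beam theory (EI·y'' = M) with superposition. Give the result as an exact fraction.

R_A = 12879/250 kN, M_A = 6711/125 kN·m, R_B = 14371/250 kN, M_B = -7224/125 kN·m

Load 1 — triangular load w₀=3 kN/m (0→w₀ over full span):
  R_A = 3w₀L/20 = 3·3·6/20 = 27/10 kN
  M_A = w₀L²/30 = 3·6²/30 = 18/5 kN·m
  R_B = 7w₀L/20 = 7·3·6/20 = 63/10 kN
  M_B = -w₀L²/20 = -3·6²/20 = -27/5 kN·m
Load 2 — point force P=12 kN at a=3 m (b=L-a=3):
  R_A = Pb²(3a+b)/L³ = 12·3²·(3·3+3)/6³ = 6 kN
  M_A = Pab²/L² = 12·3·3²/6² = 9 kN·m
  R_B = Pa²(a+3b)/L³ = 12·3²·(3+3·3)/6³ = 6 kN
  M_B = -Pa²b/L² = -12·3²·3/6² = -9 kN·m
Load 3 — uniform load w=16 kN/m over full span:
  R_A = wL/2 = 16·6/2 = 48 kN
  M_A = wL²/12 = 16·6²/12 = 48 kN·m
  R_B = wL/2 = 16·6/2 = 48 kN
  M_B = -wL²/12 = -16·6²/12 = -48 kN·m
Load 4 — point force P=-8 kN at a=12/5 m (b=L-a=18/5):
  R_A = Pb²(3a+b)/L³ = (-8)·(18/5)²·(3·(12/5)+(18/5))/6³ = -648/125 kN
  M_A = Pab²/L² = (-8)·(12/5)·(18/5)²/6² = -864/125 kN·m
  R_B = Pa²(a+3b)/L³ = (-8)·(12/5)²·((12/5)+3·(18/5))/6³ = -352/125 kN
  M_B = -Pa²b/L² = -(-8)·(12/5)²·(18/5)/6² = 576/125 kN·m
Superposition: R_A = 12879/250 kN, M_A = 6711/125 kN·m, R_B = 14371/250 kN, M_B = -7224/125 kN·m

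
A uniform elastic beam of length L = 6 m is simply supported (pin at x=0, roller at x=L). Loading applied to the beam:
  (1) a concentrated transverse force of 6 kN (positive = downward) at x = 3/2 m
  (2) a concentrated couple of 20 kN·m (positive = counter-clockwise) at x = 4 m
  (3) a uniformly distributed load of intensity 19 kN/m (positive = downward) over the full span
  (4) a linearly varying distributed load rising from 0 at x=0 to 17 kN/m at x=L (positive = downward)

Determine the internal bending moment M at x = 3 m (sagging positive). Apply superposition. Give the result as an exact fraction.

Load 1 — point force P=6 kN at a=3/2 m (b=L-a=9/2):
  M_1 = Pa(L-x)/L  [x>a] = 6·(3/2)·(6-3)/6 = 9/2 kN·m
Load 2 — applied couple M₀=20 kN·m at a=4 m (b=L-a=2):
  M_2 = M₀x/L  [x≤a] = 20·3/6 = 10 kN·m
Load 3 — uniform load w=19 kN/m over full span:
  M_3 = wx(L-x)/2 = 19·3·(6-3)/2 = 171/2 kN·m
Load 4 — triangular load w₀=17 kN/m (0→w₀ over full span):
  M_4 = w₀Lx/6 - w₀x³/(6L) = 17·6·3/6 - 17·3³/(6·6) = 153/4 kN·m
Superposition: M = Σ M_i = 553/4 kN·m ≈ 138.250000 kN·m

M(3) = 553/4 kN·m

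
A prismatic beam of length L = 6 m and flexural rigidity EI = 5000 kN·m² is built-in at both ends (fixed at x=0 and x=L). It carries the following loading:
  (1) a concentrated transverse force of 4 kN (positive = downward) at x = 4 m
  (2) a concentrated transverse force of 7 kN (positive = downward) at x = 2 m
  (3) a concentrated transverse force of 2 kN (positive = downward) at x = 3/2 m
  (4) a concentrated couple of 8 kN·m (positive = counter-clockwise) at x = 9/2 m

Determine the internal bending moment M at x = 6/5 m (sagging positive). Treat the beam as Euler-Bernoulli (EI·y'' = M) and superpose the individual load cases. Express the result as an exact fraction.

Load 1 — point force P=4 kN at a=4 m (b=L-a=2):
  M_1 = Pb²(3a+b)x/L³ - Pab²/L²  [x≤a] = 4·2²·(3·4+2)·(6/5)/6³ - 4·4·2²/6² = -8/15 kN·m
Load 2 — point force P=7 kN at a=2 m (b=L-a=4):
  M_2 = Pb²(3a+b)x/L³ - Pab²/L²  [x≤a] = 7·4²·(3·2+4)·(6/5)/6³ - 7·2·4²/6² = 0 kN·m
Load 3 — point force P=2 kN at a=3/2 m (b=L-a=9/2):
  M_3 = Pb²(3a+b)x/L³ - Pab²/L²  [x≤a] = 2·(9/2)²·(3·(3/2)+(9/2))·(6/5)/6³ - 2·(3/2)·(9/2)²/6² = 27/80 kN·m
Load 4 — applied couple M₀=8 kN·m at a=9/2 m (b=L-a=3/2):
  M_4 = R_Ax - M_A  [x≤a] with R_A=3/2, M_A=5/2 = (3/2)·(6/5) - (5/2) = -7/10 kN·m
Superposition: M = Σ M_i = -43/48 kN·m ≈ -0.895833 kN·m

M(6/5) = -43/48 kN·m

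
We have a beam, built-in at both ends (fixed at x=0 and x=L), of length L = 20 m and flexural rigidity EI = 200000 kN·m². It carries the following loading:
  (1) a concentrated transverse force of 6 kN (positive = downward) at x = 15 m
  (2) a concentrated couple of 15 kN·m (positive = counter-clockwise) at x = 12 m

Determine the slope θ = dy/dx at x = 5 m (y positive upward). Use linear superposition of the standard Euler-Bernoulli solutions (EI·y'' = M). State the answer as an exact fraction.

Load 1 — point force P=6 kN at a=15 m (b=L-a=5):
  θ_1 = -Pb²x(2aL-(3a+b)x)/(2L³EI)  [x≤a] = -6·5²·5·(2·15·20-(3·15+5)·5)/(2·20³·200000) = -21/256000 rad
Load 2 — applied couple M₀=15 kN·m at a=12 m (b=L-a=8):
  θ_2 = (R_Ax²/2 - M_Ax)/EI  [x≤a] with R_A=27/25, M_A=24/5 = ((27/25)·5²/2 - (24/5)·5)/200000 = -21/400000 rad
Superposition: θ = Σ θ_i = -861/6400000 rad ≈ -0.000135 rad

θ(5) = -861/6400000 rad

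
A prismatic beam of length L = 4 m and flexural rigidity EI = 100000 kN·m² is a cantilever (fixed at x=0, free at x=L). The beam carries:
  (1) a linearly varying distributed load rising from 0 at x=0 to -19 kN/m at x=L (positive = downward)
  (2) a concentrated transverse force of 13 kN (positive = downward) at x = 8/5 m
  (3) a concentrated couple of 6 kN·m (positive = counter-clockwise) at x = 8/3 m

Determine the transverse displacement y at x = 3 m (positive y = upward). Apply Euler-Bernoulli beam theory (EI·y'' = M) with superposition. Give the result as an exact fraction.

y(3) = 3362881/1200000000 m

Load 1 — triangular load w₀=-19 kN/m (0→w₀ over full span):
  y_1 = (w₀Lx³/12-w₀L²x²/6-w₀x⁵/(120L))/EI = ((-19)·4·3³/12-(-19)·4²·3²/6-(-19)·3⁵/(120·4))/100000 = 47139/16000000 m
Load 2 — point force P=13 kN at a=8/5 m (b=L-a=12/5):
  y_2 = -Pa²(3x-a)/(6EI)  [x>a] = -13·(8/5)²·(3·3-(8/5))/(6·100000) = -481/1171875 m
Load 3 — applied couple M₀=6 kN·m at a=8/3 m (b=L-a=4/3):
  y_3 = M₀a(2x-a)/(2EI)  [x>a] = 6·(8/3)·(2·3-(8/3))/(2·100000) = 1/3750 m
Superposition: y = Σ y_i = 3362881/1200000000 m ≈ 0.002802 m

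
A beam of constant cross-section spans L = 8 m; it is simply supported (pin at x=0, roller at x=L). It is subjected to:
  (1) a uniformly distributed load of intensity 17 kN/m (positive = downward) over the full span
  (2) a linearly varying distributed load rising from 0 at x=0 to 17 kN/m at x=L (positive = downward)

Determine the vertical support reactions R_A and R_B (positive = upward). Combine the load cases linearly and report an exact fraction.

R_A = 272/3 kN, R_B = 340/3 kN

Load 1 — uniform load w=17 kN/m over full span:
  R_A = wL/2 = 17·8/2 = 68 kN
  R_B = wL/2 = 17·8/2 = 68 kN
Load 2 — triangular load w₀=17 kN/m (0→w₀ over full span):
  R_A = w₀L/6 = 17·8/6 = 68/3 kN
  R_B = w₀L/3 = 17·8/3 = 136/3 kN
Superposition: R_A = 272/3 kN, R_B = 340/3 kN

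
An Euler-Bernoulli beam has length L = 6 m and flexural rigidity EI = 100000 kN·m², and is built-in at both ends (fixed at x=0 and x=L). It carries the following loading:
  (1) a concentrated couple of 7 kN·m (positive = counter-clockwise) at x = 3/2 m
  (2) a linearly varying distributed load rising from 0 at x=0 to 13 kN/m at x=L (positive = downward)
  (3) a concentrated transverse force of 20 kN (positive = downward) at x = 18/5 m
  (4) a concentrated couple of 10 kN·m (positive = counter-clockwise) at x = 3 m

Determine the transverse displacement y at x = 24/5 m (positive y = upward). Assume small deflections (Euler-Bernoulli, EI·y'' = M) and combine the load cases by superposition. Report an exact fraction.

Load 1 — applied couple M₀=7 kN·m at a=3/2 m (b=L-a=9/2):
  y_1 = (R_Ax³/6 - M_Ax²/2 - M₀(x-a)²/2)/EI  [x>a] with R_A=21/16, M_A=-21/16 = ((21/16)·(24/5)³/6 - (-21/16)·(24/5)²/2 - 7·((24/5)-(3/2))²/2)/100000 = 1197/100000000 m
Load 2 — triangular load w₀=13 kN/m (0→w₀ over full span):
  y_2 = -w₀x²(L-x)²(x+2L)/(120LEI) = -13·(24/5)²·(6-(24/5))²·((24/5)+2·6)/(120·6·100000) = -4914/48828125 m
Load 3 — point force P=20 kN at a=18/5 m (b=L-a=12/5):
  y_3 = -Pa²(L-x)²(3bL-(3b+a)(L-x))/(6L³EI)  [x>a] = -20·(18/5)²·(6-(24/5))²·(3·(12/5)·6-(3·(12/5)+(18/5))·(6-(24/5)))/(6·6³·100000) = -1701/19531250 m
Load 4 — applied couple M₀=10 kN·m at a=3 m (b=L-a=3):
  y_4 = (R_Ax³/6 - M_Ax²/2 - M₀(x-a)²/2)/EI  [x>a] with R_A=5/2, M_A=5/2 = ((5/2)·(24/5)³/6 - (5/2)·(24/5)²/2 - 10·((24/5)-3)²/2)/100000 = 27/2500000 m
Superposition: y = Σ y_i = -2061999/12500000000 m ≈ -0.000165 m

y(24/5) = -2061999/12500000000 m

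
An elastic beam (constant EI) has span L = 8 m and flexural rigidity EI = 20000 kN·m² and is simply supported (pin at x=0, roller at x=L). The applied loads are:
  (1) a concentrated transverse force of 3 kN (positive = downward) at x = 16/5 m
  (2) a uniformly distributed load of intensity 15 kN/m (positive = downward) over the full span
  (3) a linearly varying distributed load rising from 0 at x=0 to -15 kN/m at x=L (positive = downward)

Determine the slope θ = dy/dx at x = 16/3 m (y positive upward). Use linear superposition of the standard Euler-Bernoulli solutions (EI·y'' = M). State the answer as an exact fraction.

Load 1 — point force P=3 kN at a=16/5 m (b=L-a=24/5):
  θ_1 = -Pa(2L²-6Lx+3x²+a²)/(6LEI)  [x>a] = -3·(16/5)·(2·8²-6·8·(16/3)+3·(16/3)²+(16/5)²)/(6·8·20000) = 76/234375 rad
Load 2 — uniform load w=15 kN/m over full span:
  θ_2 = -w(L³-6Lx²+4x³)/(24EI) = -15·(8³-6·8·(16/3)²+4·(16/3)³)/(24·20000) = 26/3375 rad
Load 3 — triangular load w₀=-15 kN/m (0→w₀ over full span):
  θ_3 = -w₀(7L⁴-30L²x²+15x⁴)/(360LEI) = -(-15)·(7·8⁴-30·8²·(16/3)²+15·(16/3)⁴)/(360·8·20000) = -182/50625 rad
Superposition: θ = Σ θ_i = 28052/6328125 rad ≈ 0.004433 rad

θ(16/3) = 28052/6328125 rad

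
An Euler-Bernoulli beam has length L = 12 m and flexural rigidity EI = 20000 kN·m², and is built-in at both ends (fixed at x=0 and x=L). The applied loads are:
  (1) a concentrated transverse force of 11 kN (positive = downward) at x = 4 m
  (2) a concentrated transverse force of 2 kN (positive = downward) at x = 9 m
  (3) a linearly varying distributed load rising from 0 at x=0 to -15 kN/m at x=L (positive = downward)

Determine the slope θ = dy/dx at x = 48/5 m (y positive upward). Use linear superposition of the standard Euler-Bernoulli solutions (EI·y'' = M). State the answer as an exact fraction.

θ(48/5) = -34537/7500000 rad

Load 1 — point force P=11 kN at a=4 m (b=L-a=8):
  θ_1 = Pa²(L-x)(2bL-(3b+a)(L-x))/(2L³EI)  [x>a] = 11·4²·(12-(48/5))·(2·8·12-(3·8+4)·(12-(48/5)))/(2·12³·20000) = 143/187500 rad
Load 2 — point force P=2 kN at a=9 m (b=L-a=3):
  θ_2 = Pa²(L-x)(2bL-(3b+a)(L-x))/(2L³EI)  [x>a] = 2·9²·(12-(48/5))·(2·3·12-(3·3+9)·(12-(48/5)))/(2·12³·20000) = 81/500000 rad
Load 3 — triangular load w₀=-15 kN/m (0→w₀ over full span):
  θ_3 = -w₀(2x(L-x)(L-2x)(x+2L)+x²(L-x)²)/(120LEI) = -(-15)·(2·(48/5)·(12-(48/5))·(12-2·(48/5))·((48/5)+2·12)+(48/5)²·(12-(48/5))²)/(120·12·20000) = -432/78125 rad
Superposition: θ = Σ θ_i = -34537/7500000 rad ≈ -0.004605 rad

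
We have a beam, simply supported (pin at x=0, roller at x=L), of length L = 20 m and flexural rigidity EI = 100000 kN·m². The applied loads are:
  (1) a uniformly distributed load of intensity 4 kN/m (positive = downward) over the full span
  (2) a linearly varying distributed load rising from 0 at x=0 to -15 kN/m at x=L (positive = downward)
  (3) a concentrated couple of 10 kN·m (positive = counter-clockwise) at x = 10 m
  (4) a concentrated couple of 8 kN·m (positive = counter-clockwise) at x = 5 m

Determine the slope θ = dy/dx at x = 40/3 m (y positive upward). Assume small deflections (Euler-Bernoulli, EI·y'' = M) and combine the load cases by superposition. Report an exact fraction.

Load 1 — uniform load w=4 kN/m over full span:
  θ_1 = -w(L³-6Lx²+4x³)/(24EI) = -4·(20³-6·20·(40/3)²+4·(40/3)³)/(24·100000) = 13/2025 rad
Load 2 — triangular load w₀=-15 kN/m (0→w₀ over full span):
  θ_2 = -w₀(7L⁴-30L²x²+15x⁴)/(360LEI) = -(-15)·(7·20⁴-30·20²·(40/3)²+15·(40/3)⁴)/(360·20·100000) = -91/8100 rad
Load 3 — applied couple M₀=10 kN·m at a=10 m (b=L-a=10):
  θ_3 = (M₀x²/(2L)-M₀(x-a)+C₁)/EI  [x>a] with C₁=M₀(3b²-L²)/(6L)=-25/3 = (10·(40/3)²/(2·20)-10·((40/3)-10)+(-25/3))/100000 = 1/36000 rad
Load 4 — applied couple M₀=8 kN·m at a=5 m (b=L-a=15):
  θ_4 = (M₀x²/(2L)-M₀(x-a)+C₁)/EI  [x>a] with C₁=M₀(3b²-L²)/(6L)=55/3 = (8·(40/3)²/(2·20)-8·((40/3)-5)+(55/3))/100000 = -23/180000 rad
Superposition: θ = Σ θ_i = -1327/270000 rad ≈ -0.004915 rad

θ(40/3) = -1327/270000 rad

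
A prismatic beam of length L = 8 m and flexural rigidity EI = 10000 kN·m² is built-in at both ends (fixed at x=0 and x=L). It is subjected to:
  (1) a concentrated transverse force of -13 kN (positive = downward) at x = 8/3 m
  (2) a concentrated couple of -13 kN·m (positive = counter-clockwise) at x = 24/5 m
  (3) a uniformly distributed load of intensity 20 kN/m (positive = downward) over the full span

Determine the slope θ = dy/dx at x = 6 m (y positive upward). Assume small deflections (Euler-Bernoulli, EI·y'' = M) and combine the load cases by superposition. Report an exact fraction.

θ(6) = 5233/750000 rad

Load 1 — point force P=-13 kN at a=8/3 m (b=L-a=16/3):
  θ_1 = Pa²(L-x)(2bL-(3b+a)(L-x))/(2L³EI)  [x>a] = (-13)·(8/3)²·(8-6)·(2·(16/3)·8-(3·(16/3)+(8/3))·(8-6))/(2·8³·10000) = -13/15000 rad
Load 2 — applied couple M₀=-13 kN·m at a=24/5 m (b=L-a=16/5):
  θ_2 = (R_Ax²/2 - M_Ax - M₀(x-a))/EI  [x>a] with R_A=-117/50, M_A=-104/25 = ((-117/50)·6²/2 - (-104/25)·6 - (-13)·(6-(24/5)))/10000 = -39/250000 rad
Load 3 — uniform load w=20 kN/m over full span:
  θ_3 = -wx(L-x)(L-2x)/(12EI) = -20·6·(8-6)·(8-2·6)/(12·10000) = 1/125 rad
Superposition: θ = Σ θ_i = 5233/750000 rad ≈ 0.006977 rad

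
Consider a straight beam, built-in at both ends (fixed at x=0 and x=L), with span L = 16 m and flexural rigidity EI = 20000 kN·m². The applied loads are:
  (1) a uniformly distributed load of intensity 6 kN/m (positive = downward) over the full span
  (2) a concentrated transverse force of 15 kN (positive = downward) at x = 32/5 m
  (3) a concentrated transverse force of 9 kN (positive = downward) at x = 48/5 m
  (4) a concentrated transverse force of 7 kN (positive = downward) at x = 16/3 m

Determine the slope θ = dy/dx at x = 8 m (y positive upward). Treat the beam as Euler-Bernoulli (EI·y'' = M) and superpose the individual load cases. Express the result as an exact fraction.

Load 1 — uniform load w=6 kN/m over full span:
  θ_1 = -wx(L-x)(L-2x)/(12EI) = -6·8·(16-8)·(16-2·8)/(12·20000) = 0 rad
Load 2 — point force P=15 kN at a=32/5 m (b=L-a=48/5):
  θ_2 = Pa²(L-x)(2bL-(3b+a)(L-x))/(2L³EI)  [x>a] = 15·(32/5)²·(16-8)·(2·(48/5)·16-(3·(48/5)+(32/5))·(16-8))/(2·16³·20000) = 12/15625 rad
Load 3 — point force P=9 kN at a=48/5 m (b=L-a=32/5):
  θ_3 = -Pb²x(2aL-(3a+b)x)/(2L³EI)  [x≤a] = -9·(32/5)²·8·(2·(48/5)·16-(3·(48/5)+(32/5))·8)/(2·16³·20000) = -36/78125 rad
Load 4 — point force P=7 kN at a=16/3 m (b=L-a=32/3):
  θ_4 = Pa²(L-x)(2bL-(3b+a)(L-x))/(2L³EI)  [x>a] = 7·(16/3)²·(16-8)·(2·(32/3)·16-(3·(32/3)+(16/3))·(16-8))/(2·16³·20000) = 7/16875 rad
Superposition: θ = Σ θ_i = 1523/2109375 rad ≈ 0.000722 rad

θ(8) = 1523/2109375 rad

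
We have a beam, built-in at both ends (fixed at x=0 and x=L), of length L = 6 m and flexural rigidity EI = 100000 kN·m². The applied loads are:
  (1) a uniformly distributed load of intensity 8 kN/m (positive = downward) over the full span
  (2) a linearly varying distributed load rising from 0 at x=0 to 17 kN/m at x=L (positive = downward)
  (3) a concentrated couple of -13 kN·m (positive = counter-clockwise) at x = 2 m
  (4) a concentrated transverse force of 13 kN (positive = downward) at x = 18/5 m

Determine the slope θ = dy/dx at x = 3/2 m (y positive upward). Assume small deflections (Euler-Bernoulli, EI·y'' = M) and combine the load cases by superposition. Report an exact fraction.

θ(3/2) = -1178213/3200000000 rad

Load 1 — uniform load w=8 kN/m over full span:
  θ_1 = -wx(L-x)(L-2x)/(12EI) = -8·(3/2)·(6-(3/2))·(6-2·(3/2))/(12·100000) = -27/200000 rad
Load 2 — triangular load w₀=17 kN/m (0→w₀ over full span):
  θ_2 = -w₀(2x(L-x)(L-2x)(x+2L)+x²(L-x)²)/(120LEI) = -17·(2·(3/2)·(6-(3/2))·(6-2·(3/2))·((3/2)+2·6)+(3/2)²·(6-(3/2))²)/(120·6·100000) = -17901/128000000 rad
Load 3 — applied couple M₀=-13 kN·m at a=2 m (b=L-a=4):
  θ_3 = (R_Ax²/2 - M_Ax)/EI  [x≤a] with R_A=-26/9, M_A=0 = ((-26/9)·(3/2)²/2 - 0·(3/2))/100000 = -13/400000 rad
Load 4 — point force P=13 kN at a=18/5 m (b=L-a=12/5):
  θ_4 = -Pb²x(2aL-(3a+b)x)/(2L³EI)  [x≤a] = -13·(12/5)²·(3/2)·(2·(18/5)·6-(3·(18/5)+(12/5))·(3/2))/(2·6³·100000) = -1521/25000000 rad
Superposition: θ = Σ θ_i = -1178213/3200000000 rad ≈ -0.000368 rad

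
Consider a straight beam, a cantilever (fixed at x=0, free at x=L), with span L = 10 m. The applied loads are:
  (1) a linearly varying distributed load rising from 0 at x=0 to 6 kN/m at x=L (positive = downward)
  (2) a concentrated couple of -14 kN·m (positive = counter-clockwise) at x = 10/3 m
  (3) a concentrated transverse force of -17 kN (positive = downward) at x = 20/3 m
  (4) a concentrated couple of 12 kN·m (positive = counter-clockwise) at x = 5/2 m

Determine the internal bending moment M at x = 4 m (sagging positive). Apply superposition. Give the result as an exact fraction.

Load 1 — triangular load w₀=6 kN/m (0→w₀ over full span):
  M_1 = w₀Lx/2 - w₀L²/3 - w₀x³/(6L) = 6·10·4/2 - 6·10²/3 - 6·4³/(6·10) = -432/5 kN·m
Load 2 — applied couple M₀=-14 kN·m at a=10/3 m (b=L-a=20/3):
  M_2 = 0  [x>a] = 0 kN·m
Load 3 — point force P=-17 kN at a=20/3 m (b=L-a=10/3):
  M_3 = -P(a-x)  [x≤a] = -(-17)·((20/3)-4) = 136/3 kN·m
Load 4 — applied couple M₀=12 kN·m at a=5/2 m (b=L-a=15/2):
  M_4 = 0  [x>a] = 0 kN·m
Superposition: M = Σ M_i = -616/15 kN·m ≈ -41.066667 kN·m

M(4) = -616/15 kN·m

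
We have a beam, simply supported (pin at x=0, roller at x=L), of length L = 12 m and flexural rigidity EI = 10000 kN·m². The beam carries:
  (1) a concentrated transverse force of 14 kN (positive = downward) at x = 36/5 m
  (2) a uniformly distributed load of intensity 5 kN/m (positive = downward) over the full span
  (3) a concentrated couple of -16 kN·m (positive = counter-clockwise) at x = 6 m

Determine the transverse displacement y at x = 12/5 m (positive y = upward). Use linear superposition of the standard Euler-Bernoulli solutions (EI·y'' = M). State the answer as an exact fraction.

y(12/5) = -8154/78125 m

Load 1 — point force P=14 kN at a=36/5 m (b=L-a=24/5):
  y_1 = -Pbx(L²-b²-x²)/(6LEI)  [x≤a] = -14·(24/5)·(12/5)·(12²-(24/5)²-(12/5)²)/(6·12·10000) = -2016/78125 m
Load 2 — uniform load w=5 kN/m over full span:
  y_2 = -wx(L³-2Lx²+x³)/(24EI) = -5·(12/5)·(12³-2·12·(12/5)²+(12/5)³)/(24·10000) = -6264/78125 m
Load 3 — applied couple M₀=-16 kN·m at a=6 m (b=L-a=6):
  y_3 = (M₀x³/(6L)+C₁x)/EI  [x≤a] with C₁=M₀(3b²-L²)/(6L)=8 = ((-16)·(12/5)³/(6·12)+8·(12/5))/10000 = 126/78125 m
Superposition: y = Σ y_i = -8154/78125 m ≈ -0.104371 m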